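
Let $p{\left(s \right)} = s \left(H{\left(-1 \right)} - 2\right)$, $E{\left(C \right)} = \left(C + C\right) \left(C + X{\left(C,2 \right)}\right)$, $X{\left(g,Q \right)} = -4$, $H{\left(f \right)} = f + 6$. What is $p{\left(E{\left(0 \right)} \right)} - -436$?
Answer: $436$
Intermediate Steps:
$H{\left(f \right)} = 6 + f$
$E{\left(C \right)} = 2 C \left(-4 + C\right)$ ($E{\left(C \right)} = \left(C + C\right) \left(C - 4\right) = 2 C \left(-4 + C\right)$)
$p{\left(s \right)} = 3 s$ ($p{\left(s \right)} = s \left(\left(6 - 1\right) - 2\right) = s \left(5 - 2\right) = s 3 = 3 s$)
$p{\left(E{\left(0 \right)} \right)} - -436 = 3 \cdot 2 \cdot 0 \left(-4 + 0\right) - -436 = 3 \cdot 2 \cdot 0 \left(-4\right) + 436 = 3 \cdot 0 + 436 = 0 + 436 = 436$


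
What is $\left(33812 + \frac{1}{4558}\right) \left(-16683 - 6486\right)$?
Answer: $- \frac{3570692682393}{4558} \approx -7.8339 \cdot 10^{8}$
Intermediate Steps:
$\left(33812 + \frac{1}{4558}\right) \left(-16683 - 6486\right) = \left(33812 + \frac{1}{4558}\right) \left(-23169\right) = \frac{154115097}{4558} \left(-23169\right) = - \frac{3570692682393}{4558}$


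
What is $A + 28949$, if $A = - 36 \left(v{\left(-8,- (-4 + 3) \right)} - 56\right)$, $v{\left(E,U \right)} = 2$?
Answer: $30893$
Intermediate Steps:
$A = 1944$ ($A = - 36 \left(2 - 56\right) = \left(-36\right) \left(-54\right) = 1944$)
$A + 28949 = 1944 + 28949 = 30893$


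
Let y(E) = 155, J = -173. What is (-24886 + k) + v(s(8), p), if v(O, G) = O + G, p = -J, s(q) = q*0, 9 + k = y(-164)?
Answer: -24567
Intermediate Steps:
k = 146 (k = -9 + 155 = 146)
s(q) = 0
p = 173 (p = -1*(-173) = 173)
v(O, G) = G + O
(-24886 + k) + v(s(8), p) = (-24886 + 146) + (173 + 0) = -24740 + 173 = -24567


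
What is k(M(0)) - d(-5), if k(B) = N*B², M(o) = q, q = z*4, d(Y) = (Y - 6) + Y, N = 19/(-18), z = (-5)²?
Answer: -94856/9 ≈ -10540.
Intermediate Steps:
z = 25
N = -19/18 (N = 19*(-1/18) = -19/18 ≈ -1.0556)
d(Y) = -6 + 2*Y (d(Y) = (-6 + Y) + Y = -6 + 2*Y)
q = 100 (q = 25*4 = 100)
M(o) = 100
k(B) = -19*B²/18
k(M(0)) - d(-5) = -19/18*100² - (-6 + 2*(-5)) = -19/18*10000 - (-6 - 10) = -95000/9 - 1*(-16) = -95000/9 + 16 = -94856/9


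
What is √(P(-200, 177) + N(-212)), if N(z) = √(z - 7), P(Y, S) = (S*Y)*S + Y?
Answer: √(-6266000 + I*√219) ≈ 0.e-3 + 2503.2*I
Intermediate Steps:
P(Y, S) = Y + Y*S² (P(Y, S) = Y*S² + Y = Y + Y*S²)
N(z) = √(-7 + z)
√(P(-200, 177) + N(-212)) = √(-200*(1 + 177²) + √(-7 - 212)) = √(-200*(1 + 31329) + √(-219)) = √(-200*31330 + I*√219) = √(-6266000 + I*√219)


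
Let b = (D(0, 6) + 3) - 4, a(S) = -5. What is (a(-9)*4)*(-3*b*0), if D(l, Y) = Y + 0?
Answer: 0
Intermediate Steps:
D(l, Y) = Y
b = 5 (b = (6 + 3) - 4 = 9 - 4 = 5)
(a(-9)*4)*(-3*b*0) = (-5*4)*(-3*5*0) = -(-300)*0 = -20*0 = 0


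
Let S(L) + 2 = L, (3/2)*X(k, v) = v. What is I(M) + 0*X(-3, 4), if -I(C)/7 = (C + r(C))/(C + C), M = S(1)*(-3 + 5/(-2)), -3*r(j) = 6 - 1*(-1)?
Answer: -133/66 ≈ -2.0152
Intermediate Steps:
X(k, v) = 2*v/3
r(j) = -7/3 (r(j) = -(6 - 1*(-1))/3 = -(6 + 1)/3 = -⅓*7 = -7/3)
S(L) = -2 + L
M = 11/2 (M = (-2 + 1)*(-3 + 5/(-2)) = -(-3 + 5*(-½)) = -(-3 - 5/2) = -1*(-11/2) = 11/2 ≈ 5.5000)
I(C) = -7*(-7/3 + C)/(2*C) (I(C) = -7*(C - 7/3)/(C + C) = -7*(-7/3 + C)/(2*C))
I(M) + 0*X(-3, 4) = 7*(7 - 3*11/2)/(6*(11/2)) + 0*((⅔)*4) = (7/6)*(2/11)*(7 - 33/2) + 0*(8/3) = (7/6)*(2/11)*(-19/2) + 0 = -133/66 + 0 = -133/66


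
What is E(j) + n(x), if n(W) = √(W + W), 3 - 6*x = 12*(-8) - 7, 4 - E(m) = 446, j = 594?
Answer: -442 + √318/3 ≈ -436.06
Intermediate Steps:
E(m) = -442 (E(m) = 4 - 1*446 = 4 - 446 = -442)
x = 53/3 (x = ½ - (12*(-8) - 7)/6 = ½ - (-96 - 7)/6 = ½ - ⅙*(-103) = ½ + 103/6 = 53/3 ≈ 17.667)
n(W) = √2*√W (n(W) = √(2*W) = √2*√W)
E(j) + n(x) = -442 + √2*√(53/3) = -442 + √2*(√159/3) = -442 + √318/3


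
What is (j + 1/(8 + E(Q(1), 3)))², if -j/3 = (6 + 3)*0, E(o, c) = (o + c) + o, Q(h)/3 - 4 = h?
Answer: 1/1681 ≈ 0.00059488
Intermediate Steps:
Q(h) = 12 + 3*h
E(o, c) = c + 2*o (E(o, c) = (c + o) + o = c + 2*o)
j = 0 (j = -3*(6 + 3)*0 = -27*0 = -3*0 = 0)
(j + 1/(8 + E(Q(1), 3)))² = (0 + 1/(8 + (3 + 2*(12 + 3*1))))² = (0 + 1/(8 + (3 + 2*(12 + 3))))² = (0 + 1/(8 + (3 + 2*15)))² = (0 + 1/(8 + (3 + 30)))² = (0 + 1/(8 + 33))² = (0 + 1/41)² = (1/41)² = 1/1681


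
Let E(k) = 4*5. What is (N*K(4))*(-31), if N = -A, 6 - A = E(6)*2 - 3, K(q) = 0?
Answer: 0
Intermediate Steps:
E(k) = 20
A = -31 (A = 6 - (20*2 - 3) = 6 - (40 - 3) = 6 - 1*37 = 6 - 37 = -31)
N = 31 (N = -1*(-31) = 31)
(N*K(4))*(-31) = (31*0)*(-31) = 0*(-31) = 0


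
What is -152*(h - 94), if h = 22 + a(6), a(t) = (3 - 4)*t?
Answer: 11856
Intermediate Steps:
a(t) = -t
h = 16 (h = 22 - 1*6 = 22 - 6 = 16)
-152*(h - 94) = -152*(16 - 94) = -152*(-78) = 11856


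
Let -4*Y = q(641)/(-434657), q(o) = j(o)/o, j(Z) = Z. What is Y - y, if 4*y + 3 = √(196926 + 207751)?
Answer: 325993/434657 - √404677/4 ≈ -158.29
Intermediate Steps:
q(o) = 1 (q(o) = o/o = 1)
y = -¾ + √404677/4 (y = -¾ + √(196926 + 207751)/4 = -¾ + √404677/4 ≈ 158.29)
Y = 1/1738628 (Y = -1/(4*(-434657)) = -(-1)/(4*434657) = -¼*(-1/434657) = 1/1738628 ≈ 5.7517e-7)
Y - y = 1/1738628 - (-¾ + √404677/4) = 1/1738628 + (¾ - √404677/4) = 325993/434657 - √404677/4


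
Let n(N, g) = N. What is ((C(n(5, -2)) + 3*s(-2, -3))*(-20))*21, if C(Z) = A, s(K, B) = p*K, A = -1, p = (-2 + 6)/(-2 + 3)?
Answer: 10500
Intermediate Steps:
p = 4 (p = 4/1 = 4*1 = 4)
s(K, B) = 4*K
C(Z) = -1
((C(n(5, -2)) + 3*s(-2, -3))*(-20))*21 = ((-1 + 3*(4*(-2)))*(-20))*21 = ((-1 + 3*(-8))*(-20))*21 = ((-1 - 24)*(-20))*21 = -25*(-20)*21 = 500*21 = 10500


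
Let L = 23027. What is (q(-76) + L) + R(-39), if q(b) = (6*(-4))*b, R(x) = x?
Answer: 24812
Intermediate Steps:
q(b) = -24*b
(q(-76) + L) + R(-39) = (-24*(-76) + 23027) - 39 = (1824 + 23027) - 39 = 24851 - 39 = 24812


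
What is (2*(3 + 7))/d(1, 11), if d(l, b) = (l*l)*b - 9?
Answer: 10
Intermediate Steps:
d(l, b) = -9 + b*l² (d(l, b) = l²*b - 9 = b*l² - 9 = -9 + b*l²)
(2*(3 + 7))/d(1, 11) = (2*(3 + 7))/(-9 + 11*1²) = (2*10)/(-9 + 11*1) = 20/(-9 + 11) = 20/2 = 20*(½) = 10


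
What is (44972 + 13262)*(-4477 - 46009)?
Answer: -2940001724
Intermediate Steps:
(44972 + 13262)*(-4477 - 46009) = 58234*(-50486) = -2940001724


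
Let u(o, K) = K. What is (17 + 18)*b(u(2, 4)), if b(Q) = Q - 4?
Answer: 0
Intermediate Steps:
b(Q) = -4 + Q
(17 + 18)*b(u(2, 4)) = (17 + 18)*(-4 + 4) = 35*0 = 0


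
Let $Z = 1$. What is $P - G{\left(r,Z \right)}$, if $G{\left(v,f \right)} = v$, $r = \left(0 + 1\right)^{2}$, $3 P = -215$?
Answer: $- \frac{218}{3} \approx -72.667$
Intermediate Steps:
$P = - \frac{215}{3}$ ($P = \frac{1}{3} \left(-215\right) = - \frac{215}{3} \approx -71.667$)
$r = 1$ ($r = 1^{2} = 1$)
$P - G{\left(r,Z \right)} = - \frac{215}{3} - 1 = - \frac{218}{3}$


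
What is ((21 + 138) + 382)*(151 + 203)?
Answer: 191514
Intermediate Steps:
((21 + 138) + 382)*(151 + 203) = (159 + 382)*354 = 541*354 = 191514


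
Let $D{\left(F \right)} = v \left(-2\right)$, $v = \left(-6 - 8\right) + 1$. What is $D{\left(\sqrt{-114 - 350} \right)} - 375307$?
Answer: $-375281$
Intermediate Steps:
$v = -13$ ($v = -14 + 1 = -13$)
$D{\left(F \right)} = 26$ ($D{\left(F \right)} = \left(-13\right) \left(-2\right) = 26$)
$D{\left(\sqrt{-114 - 350} \right)} - 375307 = 26 - 375307 = -375281$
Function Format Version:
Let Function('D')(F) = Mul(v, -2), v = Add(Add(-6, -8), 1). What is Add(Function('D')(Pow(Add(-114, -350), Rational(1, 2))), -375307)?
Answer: -375281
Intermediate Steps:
v = -13 (v = Add(-14, 1) = -13)
Function('D')(F) = 26 (Function('D')(F) = Mul(-13, -2) = 26)
Add(Function('D')(Pow(Add(-114, -350), Rational(1, 2))), -375307) = Add(26, -375307) = -375281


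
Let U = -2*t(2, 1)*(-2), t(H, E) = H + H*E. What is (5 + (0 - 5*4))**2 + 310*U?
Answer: 5185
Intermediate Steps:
t(H, E) = H + E*H
U = 16 (U = -4*(1 + 1)*(-2) = -4*2*(-2) = -2*4*(-2) = -8*(-2) = 16)
(5 + (0 - 5*4))**2 + 310*U = (5 + (0 - 5*4))**2 + 310*16 = (5 + (0 - 20))**2 + 4960 = (5 - 20)**2 + 4960 = (-15)**2 + 4960 = 225 + 4960 = 5185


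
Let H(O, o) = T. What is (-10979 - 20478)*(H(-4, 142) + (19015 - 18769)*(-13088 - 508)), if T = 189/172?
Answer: 18096386762691/172 ≈ 1.0521e+11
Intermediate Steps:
T = 189/172 (T = 189*(1/172) = 189/172 ≈ 1.0988)
H(O, o) = 189/172
(-10979 - 20478)*(H(-4, 142) + (19015 - 18769)*(-13088 - 508)) = (-10979 - 20478)*(189/172 + (19015 - 18769)*(-13088 - 508)) = -31457*(189/172 + 246*(-13596)) = -31457*(189/172 - 3344616) = -31457*(-575273763/172) = 18096386762691/172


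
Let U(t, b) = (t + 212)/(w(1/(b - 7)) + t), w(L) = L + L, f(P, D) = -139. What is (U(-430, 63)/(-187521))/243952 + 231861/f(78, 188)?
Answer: -15961820600959633603/9569065360424454 ≈ -1668.1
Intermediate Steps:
w(L) = 2*L
U(t, b) = (212 + t)/(t + 2/(-7 + b)) (U(t, b) = (t + 212)/(2/(b - 7) + t) = (212 + t)/(2/(-7 + b) + t) = (212 + t)/(t + 2/(-7 + b)))
(U(-430, 63)/(-187521))/243952 + 231861/f(78, 188) = (((-7 + 63)*(212 - 430)/(2 - 430*(-7 + 63)))/(-187521))/243952 + 231861/(-139) = ((56*(-218)/(2 - 430*56))*(-1/187521))*(1/243952) + 231861*(-1/139) = ((56*(-218)/(2 - 24080))*(-1/187521))*(1/243952) - 231861/139 = ((56*(-218)/(-24078))*(-1/187521))*(1/243952) - 231861/139 = (-1/24078*56*(-218)*(-1/187521))*(1/243952) - 231861/139 = ((6104/12039)*(-1/187521))*(1/243952) - 231861/139 = -6104/2257565319*1/243952 - 231861/139 = -763/68842196837586 - 231861/139 = -15961820600959633603/9569065360424454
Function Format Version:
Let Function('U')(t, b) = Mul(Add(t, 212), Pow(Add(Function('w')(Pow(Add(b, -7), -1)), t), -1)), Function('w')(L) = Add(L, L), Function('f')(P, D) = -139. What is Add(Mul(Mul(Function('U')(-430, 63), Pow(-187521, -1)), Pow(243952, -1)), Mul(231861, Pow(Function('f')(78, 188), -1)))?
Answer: Rational(-15961820600959633603, 9569065360424454) ≈ -1668.1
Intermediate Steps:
Function('w')(L) = Mul(2, L)
Function('U')(t, b) = Mul(Pow(Add(t, Mul(2, Pow(Add(-7, b), -1))), -1), Add(212, t)) (Function('U')(t, b) = Mul(Add(t, 212), Pow(Add(Mul(2, Pow(Add(b, -7), -1)), t), -1)) = Mul(Add(212, t), Pow(Add(Mul(2, Pow(Add(-7, b), -1)), t), -1)) = Mul(Add(212, t), Pow(Add(t, Mul(2, Pow(Add(-7, b), -1))), -1)) = Mul(Pow(Add(t, Mul(2, Pow(Add(-7, b), -1))), -1), Add(212, t)))
Add(Mul(Mul(Function('U')(-430, 63), Pow(-187521, -1)), Pow(243952, -1)), Mul(231861, Pow(Function('f')(78, 188), -1))) = Add(Mul(Mul(Mul(Pow(Add(2, Mul(-430, Add(-7, 63))), -1), Add(-7, 63), Add(212, -430)), Pow(-187521, -1)), Pow(243952, -1)), Mul(231861, Pow(-139, -1))) = Add(Mul(Mul(Mul(Pow(Add(2, Mul(-430, 56)), -1), 56, -218), Rational(-1, 187521)), Rational(1, 243952)), Mul(231861, Rational(-1, 139))) = Add(Mul(Mul(Mul(Pow(Add(2, -24080), -1), 56, -218), Rational(-1, 187521)), Rational(1, 243952)), Rational(-231861, 139)) = Add(Mul(Mul(Mul(Pow(-24078, -1), 56, -218), Rational(-1, 187521)), Rational(1, 243952)), Rational(-231861, 139)) = Add(Mul(Mul(Mul(Rational(-1, 24078), 56, -218), Rational(-1, 187521)), Rational(1, 243952)), Rational(-231861, 139)) = Add(Mul(Mul(Rational(6104, 12039), Rational(-1, 187521)), Rational(1, 243952)), Rational(-231861, 139)) = Add(Mul(Rational(-6104, 2257565319), Rational(1, 243952)), Rational(-231861, 139)) = Add(Rational(-763, 68842196837586), Rational(-231861, 139)) = Rational(-15961820600959633603, 9569065360424454)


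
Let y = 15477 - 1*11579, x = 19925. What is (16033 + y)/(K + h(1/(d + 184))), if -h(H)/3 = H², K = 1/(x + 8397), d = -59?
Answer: -8820090343750/69341 ≈ -1.2720e+8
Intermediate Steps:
y = 3898 (y = 15477 - 11579 = 3898)
K = 1/28322 (K = 1/(19925 + 8397) = 1/28322 ≈ 3.5308e-5)
h(H) = -3*H²
(16033 + y)/(K + h(1/(d + 184))) = (16033 + 3898)/(1/28322 - 3/(-59 + 184)²) = 19931/(1/28322 - 3*(1/125)²) = 19931/(1/28322 - 3*1/15625) = 19931/(1/28322 - 3/15625) = 19931/(-69341/442531250) = 19931*(-442531250/69341) = -8820090343750/69341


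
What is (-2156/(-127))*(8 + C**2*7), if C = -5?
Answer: 394548/127 ≈ 3106.7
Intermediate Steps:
(-2156/(-127))*(8 + C**2*7) = (-2156/(-127))*(8 + (-5)**2*7) = (-2156*(-1)/127)*(8 + 25*7) = (-196*(-11/127))*(8 + 175) = (2156/127)*183 = 394548/127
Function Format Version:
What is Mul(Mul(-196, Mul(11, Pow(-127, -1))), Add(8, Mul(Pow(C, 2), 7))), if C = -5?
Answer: Rational(394548, 127) ≈ 3106.7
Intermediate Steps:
Mul(Mul(-196, Mul(11, Pow(-127, -1))), Add(8, Mul(Pow(C, 2), 7))) = Mul(Mul(-196, Mul(11, Pow(-127, -1))), Add(8, Mul(Pow(-5, 2), 7))) = Mul(Mul(-196, Mul(11, Rational(-1, 127))), Add(8, Mul(25, 7))) = Mul(Mul(-196, Rational(-11, 127)), Add(8, 175)) = Mul(Rational(2156, 127), 183) = Rational(394548, 127)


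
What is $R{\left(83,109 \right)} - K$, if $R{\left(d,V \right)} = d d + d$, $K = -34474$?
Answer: $41446$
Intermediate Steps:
$R{\left(d,V \right)} = d + d^{2}$ ($R{\left(d,V \right)} = d^{2} + d = d + d^{2}$)
$R{\left(83,109 \right)} - K = 83 \left(1 + 83\right) - -34474 = 83 \cdot 84 + 34474 = 6972 + 34474 = 41446$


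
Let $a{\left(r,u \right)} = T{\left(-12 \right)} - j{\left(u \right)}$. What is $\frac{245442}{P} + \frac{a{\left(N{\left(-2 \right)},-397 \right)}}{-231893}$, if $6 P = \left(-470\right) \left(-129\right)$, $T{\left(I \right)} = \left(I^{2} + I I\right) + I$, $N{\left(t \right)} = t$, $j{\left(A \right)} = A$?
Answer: $\frac{56909481041}{2343278765} \approx 24.286$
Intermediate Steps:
$T{\left(I \right)} = I + 2 I^{2}$ ($T{\left(I \right)} = \left(I^{2} + I^{2}\right) + I = 2 I^{2} + I = I + 2 I^{2}$)
$P = 10105$ ($P = \frac{\left(-470\right) \left(-129\right)}{6} = \frac{1}{6} \cdot 60630 = 10105$)
$a{\left(r,u \right)} = 276 - u$ ($a{\left(r,u \right)} = - 12 \left(1 + 2 \left(-12\right)\right) - u = - 12 \left(1 - 24\right) - u = \left(-12\right) \left(-23\right) - u = 276 - u$)
$\frac{245442}{P} + \frac{a{\left(N{\left(-2 \right)},-397 \right)}}{-231893} = \frac{245442}{10105} + \frac{276 - -397}{-231893} = 245442 \cdot \frac{1}{10105} + \left(276 + 397\right) \left(- \frac{1}{231893}\right) = \frac{245442}{10105} + 673 \left(- \frac{1}{231893}\right) = \frac{245442}{10105} - \frac{673}{231893} = \frac{56909481041}{2343278765}$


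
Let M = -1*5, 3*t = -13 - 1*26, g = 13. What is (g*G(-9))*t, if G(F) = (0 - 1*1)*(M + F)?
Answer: -2366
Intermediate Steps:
t = -13 (t = (-13 - 1*26)/3 = (-13 - 26)/3 = (⅓)*(-39) = -13)
M = -5
G(F) = 5 - F (G(F) = (0 - 1*1)*(-5 + F) = (0 - 1)*(-5 + F) = -(-5 + F) = 5 - F)
(g*G(-9))*t = (13*(5 - 1*(-9)))*(-13) = (13*(5 + 9))*(-13) = (13*14)*(-13) = 182*(-13) = -2366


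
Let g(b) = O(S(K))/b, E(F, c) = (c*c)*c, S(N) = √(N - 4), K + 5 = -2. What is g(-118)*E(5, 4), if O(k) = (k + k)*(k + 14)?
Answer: 704/59 - 896*I*√11/59 ≈ 11.932 - 50.368*I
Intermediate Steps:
K = -7 (K = -5 - 2 = -7)
S(N) = √(-4 + N)
O(k) = 2*k*(14 + k) (O(k) = (2*k)*(14 + k) = 2*k*(14 + k))
E(F, c) = c³ (E(F, c) = c²*c = c³)
g(b) = 2*I*√11*(14 + I*√11)/b (g(b) = (2*√(-4 - 7)*(14 + √(-4 - 7)))/b = (2*√(-11)*(14 + √(-11)))/b = (2*(I*√11)*(14 + I*√11))/b = (2*I*√11*(14 + I*√11))/b = 2*I*√11*(14 + I*√11)/b)
g(-118)*E(5, 4) = (2*(-11 + 14*I*√11)/(-118))*4³ = (2*(-1/118)*(-11 + 14*I*√11))*64 = (11/59 - 14*I*√11/59)*64 = 704/59 - 896*I*√11/59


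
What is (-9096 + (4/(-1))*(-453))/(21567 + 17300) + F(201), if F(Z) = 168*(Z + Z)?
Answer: 2624914428/38867 ≈ 67536.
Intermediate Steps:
F(Z) = 336*Z (F(Z) = 168*(2*Z) = 336*Z)
(-9096 + (4/(-1))*(-453))/(21567 + 17300) + F(201) = (-9096 + (4/(-1))*(-453))/(21567 + 17300) + 336*201 = (-9096 + (4*(-1))*(-453))/38867 + 67536 = (-9096 - 4*(-453))*(1/38867) + 67536 = (-9096 + 1812)*(1/38867) + 67536 = -7284*1/38867 + 67536 = -7284/38867 + 67536 = 2624914428/38867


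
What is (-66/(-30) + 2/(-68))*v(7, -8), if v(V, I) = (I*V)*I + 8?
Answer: 84132/85 ≈ 989.79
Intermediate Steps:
v(V, I) = 8 + V*I² (v(V, I) = V*I² + 8 = 8 + V*I²)
(-66/(-30) + 2/(-68))*v(7, -8) = (-66/(-30) + 2/(-68))*(8 + 7*(-8)²) = (-66*(-1/30) + 2*(-1/68))*(8 + 7*64) = (11/5 - 1/34)*(8 + 448) = (369/170)*456 = 84132/85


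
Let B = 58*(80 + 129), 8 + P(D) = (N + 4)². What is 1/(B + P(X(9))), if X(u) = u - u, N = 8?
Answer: 1/12258 ≈ 8.1579e-5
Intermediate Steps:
X(u) = 0
P(D) = 136 (P(D) = -8 + (8 + 4)² = -8 + 12² = -8 + 144 = 136)
B = 12122 (B = 58*209 = 12122)
1/(B + P(X(9))) = 1/(12122 + 136) = 1/12258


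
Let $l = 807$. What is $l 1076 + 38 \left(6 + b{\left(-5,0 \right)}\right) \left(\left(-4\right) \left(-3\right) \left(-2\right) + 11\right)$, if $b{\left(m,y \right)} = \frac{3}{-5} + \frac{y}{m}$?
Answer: $\frac{4328322}{5} \approx 8.6566 \cdot 10^{5}$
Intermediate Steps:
$b{\left(m,y \right)} = - \frac{3}{5} + \frac{y}{m}$ ($b{\left(m,y \right)} = 3 \left(- \frac{1}{5}\right) + \frac{y}{m} = - \frac{3}{5} + \frac{y}{m}$)
$l 1076 + 38 \left(6 + b{\left(-5,0 \right)}\right) \left(\left(-4\right) \left(-3\right) \left(-2\right) + 11\right) = 807 \cdot 1076 + 38 \left(6 - \left(\frac{3}{5} + \frac{0}{-5}\right)\right) \left(\left(-4\right) \left(-3\right) \left(-2\right) + 11\right) = 868332 + 38 \left(6 + \left(- \frac{3}{5} + 0 \left(- \frac{1}{5}\right)\right)\right) \left(12 \left(-2\right) + 11\right) = 868332 + 38 \left(6 + \left(- \frac{3}{5} + 0\right)\right) \left(-24 + 11\right) = 868332 + 38 \left(6 - \frac{3}{5}\right) \left(-13\right) = 868332 + 38 \cdot \frac{27}{5} \left(-13\right) = 868332 + 38 \left(- \frac{351}{5}\right) = 868332 - \frac{13338}{5} = \frac{4328322}{5}$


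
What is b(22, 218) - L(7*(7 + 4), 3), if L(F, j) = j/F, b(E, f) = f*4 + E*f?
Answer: 436433/77 ≈ 5668.0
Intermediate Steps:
b(E, f) = 4*f + E*f
b(22, 218) - L(7*(7 + 4), 3) = 218*(4 + 22) - 3/(7*(7 + 4)) = 218*26 - 3/(7*11) = 5668 - 3/77 = 436433/77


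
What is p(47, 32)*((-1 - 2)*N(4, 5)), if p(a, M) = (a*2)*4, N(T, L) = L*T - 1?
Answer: -21432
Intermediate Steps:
N(T, L) = -1 + L*T
p(a, M) = 8*a (p(a, M) = (2*a)*4 = 8*a)
p(47, 32)*((-1 - 2)*N(4, 5)) = (8*47)*((-1 - 2)*(-1 + 5*4)) = 376*(-3*(-1 + 20)) = 376*(-3*19) = 376*(-57) = -21432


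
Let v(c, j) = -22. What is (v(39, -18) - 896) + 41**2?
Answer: 763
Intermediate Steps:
(v(39, -18) - 896) + 41**2 = (-22 - 896) + 41**2 = -918 + 1681 = 763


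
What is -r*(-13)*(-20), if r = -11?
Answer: 2860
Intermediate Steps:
-r*(-13)*(-20) = -(-11*(-13))*(-20) = -143*(-20) = -1*(-2860) = 2860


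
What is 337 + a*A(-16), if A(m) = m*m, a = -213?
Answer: -54191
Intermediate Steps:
A(m) = m²
337 + a*A(-16) = 337 - 213*(-16)² = 337 - 213*256 = 337 - 54528 = -54191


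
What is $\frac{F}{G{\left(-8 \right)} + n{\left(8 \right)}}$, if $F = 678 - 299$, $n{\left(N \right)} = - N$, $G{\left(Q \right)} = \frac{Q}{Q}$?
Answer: $- \frac{379}{7} \approx -54.143$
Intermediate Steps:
$G{\left(Q \right)} = 1$
$F = 379$
$\frac{F}{G{\left(-8 \right)} + n{\left(8 \right)}} = \frac{1}{1 - 8} \cdot 379 = \frac{1}{-7} \cdot 379 = \left(- \frac{1}{7}\right) 379 = - \frac{379}{7}$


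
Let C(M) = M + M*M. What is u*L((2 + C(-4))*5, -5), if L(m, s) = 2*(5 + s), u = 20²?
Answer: 0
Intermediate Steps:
C(M) = M + M²
u = 400
L(m, s) = 10 + 2*s
u*L((2 + C(-4))*5, -5) = 400*(10 + 2*(-5)) = 400*(10 - 10) = 400*0 = 0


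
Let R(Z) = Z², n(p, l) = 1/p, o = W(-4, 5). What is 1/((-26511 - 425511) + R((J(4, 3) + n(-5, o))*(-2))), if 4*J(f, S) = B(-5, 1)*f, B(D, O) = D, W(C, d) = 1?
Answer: -25/11297846 ≈ -2.2128e-6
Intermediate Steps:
o = 1
J(f, S) = -5*f/4 (J(f, S) = (-5*f)/4 = -5*f/4)
1/((-26511 - 425511) + R((J(4, 3) + n(-5, o))*(-2))) = 1/((-26511 - 425511) + ((-5/4*4 + 1/(-5))*(-2))²) = 1/(-452022 + ((-5 - ⅕)*(-2))²) = 1/(-452022 + (-26/5*(-2))²) = 1/(-452022 + (52/5)²) = 1/(-452022 + 2704/25) = 1/(-11297846/25) = -25/11297846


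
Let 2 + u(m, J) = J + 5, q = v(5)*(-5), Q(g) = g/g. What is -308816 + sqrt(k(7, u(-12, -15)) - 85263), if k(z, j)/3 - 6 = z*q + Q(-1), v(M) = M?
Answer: -308816 + I*sqrt(85767) ≈ -3.0882e+5 + 292.86*I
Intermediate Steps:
Q(g) = 1
q = -25 (q = 5*(-5) = -25)
u(m, J) = 3 + J (u(m, J) = -2 + (J + 5) = -2 + (5 + J) = 3 + J)
k(z, j) = 21 - 75*z (k(z, j) = 18 + 3*(z*(-25) + 1) = 18 + 3*(-25*z + 1) = 18 + 3*(1 - 25*z) = 18 + (3 - 75*z) = 21 - 75*z)
-308816 + sqrt(k(7, u(-12, -15)) - 85263) = -308816 + sqrt((21 - 75*7) - 85263) = -308816 + sqrt((21 - 525) - 85263) = -308816 + sqrt(-504 - 85263) = -308816 + sqrt(-85767) = -308816 + I*sqrt(85767)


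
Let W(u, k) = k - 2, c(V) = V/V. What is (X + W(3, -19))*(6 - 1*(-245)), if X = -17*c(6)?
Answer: -9538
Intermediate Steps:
c(V) = 1
W(u, k) = -2 + k
X = -17 (X = -17*1 = -17)
(X + W(3, -19))*(6 - 1*(-245)) = (-17 + (-2 - 19))*(6 - 1*(-245)) = (-17 - 21)*(6 + 245) = -38*251 = -9538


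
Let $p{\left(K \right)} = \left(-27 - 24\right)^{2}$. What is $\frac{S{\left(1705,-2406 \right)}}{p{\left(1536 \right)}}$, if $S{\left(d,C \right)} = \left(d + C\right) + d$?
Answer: $\frac{1004}{2601} \approx 0.38601$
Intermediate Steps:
$p{\left(K \right)} = 2601$ ($p{\left(K \right)} = \left(-51\right)^{2} = 2601$)
$S{\left(d,C \right)} = C + 2 d$ ($S{\left(d,C \right)} = \left(C + d\right) + d = C + 2 d$)
$\frac{S{\left(1705,-2406 \right)}}{p{\left(1536 \right)}} = \frac{-2406 + 2 \cdot 1705}{2601} = \left(-2406 + 3410\right) \frac{1}{2601} = 1004 \cdot \frac{1}{2601} = \frac{1004}{2601}$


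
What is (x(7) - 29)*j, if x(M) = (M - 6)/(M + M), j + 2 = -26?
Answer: 810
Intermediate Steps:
j = -28 (j = -2 - 26 = -28)
x(M) = (-6 + M)/(2*M) (x(M) = (-6 + M)/((2*M)) = (-6 + M)*(1/(2*M)) = (-6 + M)/(2*M))
(x(7) - 29)*j = ((1/2)*(-6 + 7)/7 - 29)*(-28) = ((1/2)*(1/7)*1 - 29)*(-28) = (1/14 - 29)*(-28) = -405/14*(-28) = 810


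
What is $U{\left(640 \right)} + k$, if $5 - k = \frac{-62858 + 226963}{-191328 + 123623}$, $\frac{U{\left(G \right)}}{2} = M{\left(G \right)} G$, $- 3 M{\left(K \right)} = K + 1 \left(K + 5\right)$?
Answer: $- \frac{22271935222}{40623} \approx -5.4826 \cdot 10^{5}$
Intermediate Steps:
$M{\left(K \right)} = - \frac{5}{3} - \frac{2 K}{3}$ ($M{\left(K \right)} = - \frac{K + 1 \left(K + 5\right)}{3} = - \frac{K + 1 \left(5 + K\right)}{3} = - \frac{K + \left(5 + K\right)}{3} = - \frac{5 + 2 K}{3} = - \frac{5}{3} - \frac{2 K}{3}$)
$U{\left(G \right)} = 2 G \left(- \frac{5}{3} - \frac{2 G}{3}\right)$ ($U{\left(G \right)} = 2 \left(- \frac{5}{3} - \frac{2 G}{3}\right) G = 2 G \left(- \frac{5}{3} - \frac{2 G}{3}\right)$)
$k = \frac{100526}{13541}$ ($k = 5 - \frac{-62858 + 226963}{-191328 + 123623} = 5 - \frac{164105}{-67705} = 5 - 164105 \left(- \frac{1}{67705}\right) = 5 - - \frac{32821}{13541} = 5 + \frac{32821}{13541} = \frac{100526}{13541} \approx 7.4238$)
$U{\left(640 \right)} + k = \left(- \frac{2}{3}\right) 640 \left(5 + 2 \cdot 640\right) + \frac{100526}{13541} = \left(- \frac{2}{3}\right) 640 \left(5 + 1280\right) + \frac{100526}{13541} = \left(- \frac{2}{3}\right) 640 \cdot 1285 + \frac{100526}{13541} = - \frac{1644800}{3} + \frac{100526}{13541} = - \frac{22271935222}{40623}$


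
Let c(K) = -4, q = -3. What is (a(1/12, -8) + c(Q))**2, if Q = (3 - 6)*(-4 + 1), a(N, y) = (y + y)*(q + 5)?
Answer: 1296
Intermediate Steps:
a(N, y) = 4*y (a(N, y) = (y + y)*(-3 + 5) = (2*y)*2 = 4*y)
Q = 9 (Q = -3*(-3) = 9)
(a(1/12, -8) + c(Q))**2 = (4*(-8) - 4)**2 = (-32 - 4)**2 = (-36)**2 = 1296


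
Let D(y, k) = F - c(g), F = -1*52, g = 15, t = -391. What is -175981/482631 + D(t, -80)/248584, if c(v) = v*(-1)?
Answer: -43763918251/119974344504 ≈ -0.36478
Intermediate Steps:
c(v) = -v
F = -52
D(y, k) = -37 (D(y, k) = -52 - (-1)*15 = -52 - 1*(-15) = -52 + 15 = -37)
-175981/482631 + D(t, -80)/248584 = -175981/482631 - 37/248584 = -43763918251/119974344504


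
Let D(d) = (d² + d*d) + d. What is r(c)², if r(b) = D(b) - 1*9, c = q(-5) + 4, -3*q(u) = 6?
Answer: 1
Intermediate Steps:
q(u) = -2 (q(u) = -⅓*6 = -2)
D(d) = d + 2*d² (D(d) = (d² + d²) + d = 2*d² + d = d + 2*d²)
c = 2 (c = -2 + 4 = 2)
r(b) = -9 + b*(1 + 2*b) (r(b) = b*(1 + 2*b) - 1*9 = b*(1 + 2*b) - 9 = -9 + b*(1 + 2*b))
r(c)² = (-9 + 2*(1 + 2*2))² = (-9 + 2*(1 + 4))² = (-9 + 2*5)² = (-9 + 10)² = 1² = 1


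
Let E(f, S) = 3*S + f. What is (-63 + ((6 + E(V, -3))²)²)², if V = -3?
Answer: 1520289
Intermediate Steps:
E(f, S) = f + 3*S
(-63 + ((6 + E(V, -3))²)²)² = (-63 + ((6 + (-3 + 3*(-3)))²)²)² = (-63 + ((6 + (-3 - 9))²)²)² = (-63 + ((6 - 12)²)²)² = (-63 + ((-6)²)²)² = (-63 + 36²)² = (-63 + 1296)² = 1233² = 1520289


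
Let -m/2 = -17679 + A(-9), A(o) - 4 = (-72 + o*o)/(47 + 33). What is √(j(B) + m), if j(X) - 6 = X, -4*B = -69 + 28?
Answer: √14146410/20 ≈ 188.06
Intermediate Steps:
B = 41/4 (B = -(-69 + 28)/4 = -¼*(-41) = 41/4 ≈ 10.250)
A(o) = 31/10 + o²/80 (A(o) = 4 + (-72 + o*o)/(47 + 33) = 4 + (-72 + o²)/80 = 4 + (-72 + o²)*(1/80) = 4 + (-9/10 + o²/80) = 31/10 + o²/80)
j(X) = 6 + X
m = 1413991/40 (m = -2*(-17679 + (31/10 + (1/80)*(-9)²)) = -2*(-17679 + (31/10 + (1/80)*81)) = -2*(-17679 + (31/10 + 81/80)) = -2*(-17679 + 329/80) = -2*(-1413991/80) = 1413991/40 ≈ 35350.)
√(j(B) + m) = √((6 + 41/4) + 1413991/40) = √(65/4 + 1413991/40) = √(1414641/40) = √14146410/20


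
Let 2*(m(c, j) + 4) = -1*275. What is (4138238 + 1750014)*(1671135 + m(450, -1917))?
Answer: 9839230818362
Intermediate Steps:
m(c, j) = -283/2 (m(c, j) = -4 + (-1*275)/2 = -4 + (1/2)*(-275) = -4 - 275/2 = -283/2)
(4138238 + 1750014)*(1671135 + m(450, -1917)) = (4138238 + 1750014)*(1671135 - 283/2) = 5888252*(3341987/2) = 9839230818362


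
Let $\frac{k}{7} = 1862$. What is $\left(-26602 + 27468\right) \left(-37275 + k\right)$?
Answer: $-20992706$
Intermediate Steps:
$k = 13034$ ($k = 7 \cdot 1862 = 13034$)
$\left(-26602 + 27468\right) \left(-37275 + k\right) = \left(-26602 + 27468\right) \left(-37275 + 13034\right) = 866 \left(-24241\right) = -20992706$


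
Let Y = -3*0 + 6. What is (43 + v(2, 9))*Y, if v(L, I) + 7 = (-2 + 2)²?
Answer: 216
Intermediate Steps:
v(L, I) = -7 (v(L, I) = -7 + (-2 + 2)² = -7 + 0² = -7 + 0 = -7)
Y = 6 (Y = 0 + 6 = 6)
(43 + v(2, 9))*Y = (43 - 7)*6 = 36*6 = 216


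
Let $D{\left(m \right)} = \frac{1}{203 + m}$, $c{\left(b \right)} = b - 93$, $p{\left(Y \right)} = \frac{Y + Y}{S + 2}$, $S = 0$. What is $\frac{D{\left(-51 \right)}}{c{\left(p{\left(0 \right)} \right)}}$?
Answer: $- \frac{1}{14136} \approx -7.0741 \cdot 10^{-5}$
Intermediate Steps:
$p{\left(Y \right)} = Y$ ($p{\left(Y \right)} = \frac{Y + Y}{0 + 2} = \frac{2 Y}{2} = 2 Y \frac{1}{2} = Y$)
$c{\left(b \right)} = -93 + b$
$\frac{D{\left(-51 \right)}}{c{\left(p{\left(0 \right)} \right)}} = \frac{1}{\left(203 - 51\right) \left(-93 + 0\right)} = \frac{1}{152 \left(-93\right)} = \frac{1}{152} \left(- \frac{1}{93}\right) = - \frac{1}{14136}$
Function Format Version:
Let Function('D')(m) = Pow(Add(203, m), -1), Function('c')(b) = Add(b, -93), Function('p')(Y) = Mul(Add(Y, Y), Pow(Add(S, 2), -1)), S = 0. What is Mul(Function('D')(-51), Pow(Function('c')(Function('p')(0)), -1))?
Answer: Rational(-1, 14136) ≈ -7.0741e-5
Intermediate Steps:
Function('p')(Y) = Y (Function('p')(Y) = Mul(Add(Y, Y), Pow(Add(0, 2), -1)) = Mul(Mul(2, Y), Pow(2, -1)) = Mul(Mul(2, Y), Rational(1, 2)) = Y)
Function('c')(b) = Add(-93, b)
Mul(Function('D')(-51), Pow(Function('c')(Function('p')(0)), -1)) = Mul(Pow(Add(203, -51), -1), Pow(Add(-93, 0), -1)) = Mul(Pow(152, -1), Pow(-93, -1)) = Mul(Rational(1, 152), Rational(-1, 93)) = Rational(-1, 14136)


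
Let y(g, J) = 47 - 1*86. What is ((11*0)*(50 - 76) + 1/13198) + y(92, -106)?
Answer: -514721/13198 ≈ -39.000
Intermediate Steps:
y(g, J) = -39 (y(g, J) = 47 - 86 = -39)
((11*0)*(50 - 76) + 1/13198) + y(92, -106) = ((11*0)*(50 - 76) + 1/13198) - 39 = (0*(-26) + 1/13198) - 39 = (0 + 1/13198) - 39 = 1/13198 - 39 = -514721/13198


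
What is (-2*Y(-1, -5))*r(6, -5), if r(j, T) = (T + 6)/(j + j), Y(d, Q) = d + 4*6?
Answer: -23/6 ≈ -3.8333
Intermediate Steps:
Y(d, Q) = 24 + d (Y(d, Q) = d + 24 = 24 + d)
r(j, T) = (6 + T)/(2*j) (r(j, T) = (6 + T)/((2*j)) = (6 + T)*(1/(2*j)) = (6 + T)/(2*j))
(-2*Y(-1, -5))*r(6, -5) = (-2*(24 - 1))*((½)*(6 - 5)/6) = (-2*23)*((½)*(⅙)*1) = -46*1/12 = -23/6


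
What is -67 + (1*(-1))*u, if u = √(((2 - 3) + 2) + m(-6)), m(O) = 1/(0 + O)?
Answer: -67 - √30/6 ≈ -67.913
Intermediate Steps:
m(O) = 1/O
u = √30/6 (u = √(((2 - 3) + 2) + 1/(-6)) = √((-1 + 2) - ⅙) = √(1 - ⅙) = √(⅚) = √30/6 ≈ 0.91287)
-67 + (1*(-1))*u = -67 + (1*(-1))*(√30/6) = -67 - √30/6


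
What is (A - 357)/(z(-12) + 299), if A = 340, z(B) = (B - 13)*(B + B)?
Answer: -17/899 ≈ -0.018910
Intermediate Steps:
z(B) = 2*B*(-13 + B) (z(B) = (-13 + B)*(2*B) = 2*B*(-13 + B))
(A - 357)/(z(-12) + 299) = (340 - 357)/(2*(-12)*(-13 - 12) + 299) = -17/(2*(-12)*(-25) + 299) = -17/(600 + 299) = -17/899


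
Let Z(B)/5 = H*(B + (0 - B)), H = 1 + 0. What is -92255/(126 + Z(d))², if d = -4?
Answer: -92255/15876 ≈ -5.8110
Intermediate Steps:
H = 1
Z(B) = 0 (Z(B) = 5*(1*(B + (0 - B))) = 5*(1*(B - B)) = 5*(1*0) = 5*0 = 0)
-92255/(126 + Z(d))² = -92255/(126 + 0)² = -92255/(126²) = -92255/15876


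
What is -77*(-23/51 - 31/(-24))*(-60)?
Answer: 132055/34 ≈ 3884.0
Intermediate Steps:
-77*(-23/51 - 31/(-24))*(-60) = -77*(-23*1/51 - 31*(-1/24))*(-60) = -77*(-23/51 + 31/24)*(-60) = -77*343/408*(-60) = -26411/408*(-60) = 132055/34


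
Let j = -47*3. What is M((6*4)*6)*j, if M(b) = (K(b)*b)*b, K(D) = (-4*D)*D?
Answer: 242509676544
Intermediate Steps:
K(D) = -4*D**2
M(b) = -4*b**4 (M(b) = ((-4*b**2)*b)*b = (-4*b**3)*b = -4*b**4)
j = -141
M((6*4)*6)*j = -4*((6*4)*6)**4*(-141) = -4*(24*6)**4*(-141) = -4*144**4*(-141) = -4*429981696*(-141) = -1719926784*(-141) = 242509676544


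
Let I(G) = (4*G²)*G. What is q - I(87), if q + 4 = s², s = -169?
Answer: -2605455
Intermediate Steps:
I(G) = 4*G³
q = 28557 (q = -4 + (-169)² = -4 + 28561 = 28557)
q - I(87) = 28557 - 4*87³ = 28557 - 4*658503 = 28557 - 1*2634012 = 28557 - 2634012 = -2605455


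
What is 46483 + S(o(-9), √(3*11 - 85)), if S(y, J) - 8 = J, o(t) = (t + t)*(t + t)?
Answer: 46491 + 2*I*√13 ≈ 46491.0 + 7.2111*I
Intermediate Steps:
o(t) = 4*t² (o(t) = (2*t)*(2*t) = 4*t²)
S(y, J) = 8 + J
46483 + S(o(-9), √(3*11 - 85)) = 46483 + (8 + √(3*11 - 85)) = 46483 + (8 + √(33 - 85)) = 46483 + (8 + √(-52)) = 46483 + (8 + 2*I*√13) = 46491 + 2*I*√13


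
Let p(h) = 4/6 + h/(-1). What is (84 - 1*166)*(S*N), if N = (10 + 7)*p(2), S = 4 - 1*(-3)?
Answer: 39032/3 ≈ 13011.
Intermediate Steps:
p(h) = ⅔ - h (p(h) = 4*(⅙) + h*(-1) = ⅔ - h)
S = 7 (S = 4 + 3 = 7)
N = -68/3 (N = (10 + 7)*(⅔ - 1*2) = 17*(⅔ - 2) = 17*(-4/3) = -68/3 ≈ -22.667)
(84 - 1*166)*(S*N) = (84 - 1*166)*(7*(-68/3)) = (84 - 166)*(-476/3) = -82*(-476/3) = 39032/3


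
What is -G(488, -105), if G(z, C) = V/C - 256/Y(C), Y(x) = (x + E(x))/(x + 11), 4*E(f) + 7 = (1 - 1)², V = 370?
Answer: 293282/1281 ≈ 228.95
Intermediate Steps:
E(f) = -7/4 (E(f) = -7/4 + (1 - 1)²/4 = -7/4 + (¼)*0² = -7/4 + (¼)*0 = -7/4 + 0 = -7/4)
Y(x) = (-7/4 + x)/(11 + x) (Y(x) = (x - 7/4)/(x + 11) = (-7/4 + x)/(11 + x))
G(z, C) = 370/C - 256*(11 + C)/(-7/4 + C)
-G(488, -105) = -2*(-1295 - 4892*(-105) - 512*(-105)²)/((-105)*(-7 + 4*(-105))) = -2*(-1)*(-1295 + 513660 - 512*11025)/(105*(-7 - 420)) = -2*(-1)*(-1295 + 513660 - 5644800)/(105*(-427)) = -2*(-1)*(-1)*(-5132435)/(105*427) = -1*(-293282/1281) = 293282/1281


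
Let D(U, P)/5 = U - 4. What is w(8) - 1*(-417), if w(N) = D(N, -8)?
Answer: 437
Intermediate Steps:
D(U, P) = -20 + 5*U (D(U, P) = 5*(U - 4) = 5*(-4 + U) = -20 + 5*U)
w(N) = -20 + 5*N
w(8) - 1*(-417) = (-20 + 5*8) - 1*(-417) = (-20 + 40) + 417 = 20 + 417 = 437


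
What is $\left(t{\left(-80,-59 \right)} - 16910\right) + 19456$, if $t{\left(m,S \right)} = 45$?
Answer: $2591$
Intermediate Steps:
$\left(t{\left(-80,-59 \right)} - 16910\right) + 19456 = \left(45 - 16910\right) + 19456 = -16865 + 19456 = 2591$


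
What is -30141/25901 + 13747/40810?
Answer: -873993163/1057019810 ≈ -0.82685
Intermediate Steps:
-30141/25901 + 13747/40810 = -873993163/1057019810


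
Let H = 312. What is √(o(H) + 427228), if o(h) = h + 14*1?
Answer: 3*√47506 ≈ 653.88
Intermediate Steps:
o(h) = 14 + h (o(h) = h + 14 = 14 + h)
√(o(H) + 427228) = √((14 + 312) + 427228) = √(326 + 427228) = √427554 = 3*√47506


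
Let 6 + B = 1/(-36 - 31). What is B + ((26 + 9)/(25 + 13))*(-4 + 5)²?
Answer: -12969/2546 ≈ -5.0939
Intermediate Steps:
B = -403/67 (B = -6 + 1/(-36 - 31) = -6 + 1/(-67) = -6 - 1/67 = -403/67 ≈ -6.0149)
B + ((26 + 9)/(25 + 13))*(-4 + 5)² = -403/67 + ((26 + 9)/(25 + 13))*(-4 + 5)² = -403/67 + (35/38)*1² = -403/67 + (35*(1/38))*1 = -403/67 + (35/38)*1 = -403/67 + 35/38 = -12969/2546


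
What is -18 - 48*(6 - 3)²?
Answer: -450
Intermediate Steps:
-18 - 48*(6 - 3)² = -18 - 48*3² = -18 - 48*9 = -18 - 432 = -450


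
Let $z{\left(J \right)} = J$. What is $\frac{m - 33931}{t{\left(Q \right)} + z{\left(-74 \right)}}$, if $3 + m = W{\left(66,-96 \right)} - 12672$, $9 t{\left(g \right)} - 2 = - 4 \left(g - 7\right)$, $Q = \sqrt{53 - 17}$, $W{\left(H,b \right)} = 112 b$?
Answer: $\frac{86037}{110} \approx 782.15$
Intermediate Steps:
$Q = 6$ ($Q = \sqrt{36} = 6$)
$t{\left(g \right)} = \frac{10}{3} - \frac{4 g}{9}$ ($t{\left(g \right)} = \frac{2}{9} + \frac{\left(-4\right) \left(g - 7\right)}{9} = \frac{2}{9} + \frac{\left(-4\right) \left(-7 + g\right)}{9} = \frac{2}{9} + \frac{28 - 4 g}{9} = \frac{2}{9} - \left(- \frac{28}{9} + \frac{4 g}{9}\right) = \frac{10}{3} - \frac{4 g}{9}$)
$m = -23427$ ($m = -3 + \left(112 \left(-96\right) - 12672\right) = -3 - 23424 = -23427$)
$\frac{m - 33931}{t{\left(Q \right)} + z{\left(-74 \right)}} = \frac{-23427 - 33931}{\left(\frac{10}{3} - \frac{8}{3}\right) - 74} = - \frac{57358}{\left(\frac{10}{3} - \frac{8}{3}\right) - 74} = - \frac{57358}{\frac{2}{3} - 74} = - \frac{57358}{- \frac{220}{3}} = \left(-57358\right) \left(- \frac{3}{220}\right) = \frac{86037}{110}$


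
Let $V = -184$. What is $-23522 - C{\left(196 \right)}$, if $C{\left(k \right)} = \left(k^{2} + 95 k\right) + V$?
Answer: $-80374$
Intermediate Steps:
$C{\left(k \right)} = -184 + k^{2} + 95 k$ ($C{\left(k \right)} = \left(k^{2} + 95 k\right) - 184 = -184 + k^{2} + 95 k$)
$-23522 - C{\left(196 \right)} = -23522 - \left(-184 + 196^{2} + 95 \cdot 196\right) = -23522 - \left(-184 + 38416 + 18620\right) = -23522 - 56852 = -80374$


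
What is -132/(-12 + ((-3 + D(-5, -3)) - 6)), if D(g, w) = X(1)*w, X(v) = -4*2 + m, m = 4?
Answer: 44/3 ≈ 14.667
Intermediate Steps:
X(v) = -4 (X(v) = -4*2 + 4 = -8 + 4 = -4)
D(g, w) = -4*w
-132/(-12 + ((-3 + D(-5, -3)) - 6)) = -132/(-12 + ((-3 - 4*(-3)) - 6)) = -132/(-12 + ((-3 + 12) - 6)) = -132/(-12 + (9 - 6)) = -132/(-12 + 3) = -132/(-9) = -⅑*(-132) = 44/3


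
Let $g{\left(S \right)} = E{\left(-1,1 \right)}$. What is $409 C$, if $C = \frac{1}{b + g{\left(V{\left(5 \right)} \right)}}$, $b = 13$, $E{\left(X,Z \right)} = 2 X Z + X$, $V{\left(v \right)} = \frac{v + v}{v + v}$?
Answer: $\frac{409}{10} \approx 40.9$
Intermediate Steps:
$V{\left(v \right)} = 1$ ($V{\left(v \right)} = \frac{2 v}{2 v} = 2 v \frac{1}{2 v} = 1$)
$E{\left(X,Z \right)} = X + 2 X Z$ ($E{\left(X,Z \right)} = 2 X Z + X = X + 2 X Z$)
$g{\left(S \right)} = -3$ ($g{\left(S \right)} = - (1 + 2 \cdot 1) = - (1 + 2) = \left(-1\right) 3 = -3$)
$C = \frac{1}{10}$ ($C = \frac{1}{13 - 3} = \frac{1}{10} \approx 0.1$)
$409 C = 409 \cdot \frac{1}{10} = \frac{409}{10}$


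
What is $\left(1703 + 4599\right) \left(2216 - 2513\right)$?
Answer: $-1871694$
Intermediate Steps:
$\left(1703 + 4599\right) \left(2216 - 2513\right) = 6302 \left(-297\right) = -1871694$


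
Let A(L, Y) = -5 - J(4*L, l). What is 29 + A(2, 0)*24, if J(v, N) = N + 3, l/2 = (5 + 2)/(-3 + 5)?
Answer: -331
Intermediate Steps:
l = 7 (l = 2*((5 + 2)/(-3 + 5)) = 2*(7/2) = 7)
J(v, N) = 3 + N
A(L, Y) = -15 (A(L, Y) = -5 - (3 + 7) = -5 - 1*10 = -5 - 10 = -15)
29 + A(2, 0)*24 = 29 - 15*24 = 29 - 360 = -331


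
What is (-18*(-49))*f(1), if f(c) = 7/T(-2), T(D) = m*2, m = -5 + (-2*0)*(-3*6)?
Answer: -3087/5 ≈ -617.40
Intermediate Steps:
m = -5 (m = -5 + 0*(-18) = -5 + 0 = -5)
T(D) = -10 (T(D) = -5*2 = -10)
f(c) = -7/10 (f(c) = 7/(-10) = 7*(-⅒) = -7/10)
(-18*(-49))*f(1) = -18*(-49)*(-7/10) = 882*(-7/10) = -3087/5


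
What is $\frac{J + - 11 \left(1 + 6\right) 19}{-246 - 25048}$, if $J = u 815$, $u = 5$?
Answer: $- \frac{1306}{12647} \approx -0.10327$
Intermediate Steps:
$J = 4075$ ($J = 5 \cdot 815 = 4075$)
$\frac{J + - 11 \left(1 + 6\right) 19}{-246 - 25048} = \frac{4075 + - 11 \left(1 + 6\right) 19}{-246 - 25048} = \frac{4075 + \left(-11\right) 7 \cdot 19}{-25294} = \left(4075 - 1463\right) \left(- \frac{1}{25294}\right) = 2612 \left(- \frac{1}{25294}\right) = - \frac{1306}{12647}$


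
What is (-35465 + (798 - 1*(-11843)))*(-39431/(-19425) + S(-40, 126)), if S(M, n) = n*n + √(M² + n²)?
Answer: -335220143064/925 - 45648*√4369 ≈ -3.6542e+8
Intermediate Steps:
S(M, n) = n² + √(M² + n²)
(-35465 + (798 - 1*(-11843)))*(-39431/(-19425) + S(-40, 126)) = (-35465 + (798 - 1*(-11843)))*(-39431/(-19425) + (126² + √((-40)² + 126²))) = (-35465 + (798 + 11843))*(-39431*(-1/19425) + (15876 + √(1600 + 15876))) = (-35465 + 12641)*(5633/2775 + (15876 + √17476)) = -22824*(5633/2775 + (15876 + 2*√4369)) = -22824*(44061533/2775 + 2*√4369) = -335220143064/925 - 45648*√4369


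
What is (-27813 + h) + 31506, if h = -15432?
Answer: -11739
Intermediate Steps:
(-27813 + h) + 31506 = (-27813 - 15432) + 31506 = -43245 + 31506 = -11739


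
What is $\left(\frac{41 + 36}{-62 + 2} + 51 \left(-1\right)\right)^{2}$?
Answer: $\frac{9840769}{3600} \approx 2733.5$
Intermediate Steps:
$\left(\frac{41 + 36}{-62 + 2} + 51 \left(-1\right)\right)^{2} = \left(\frac{77}{-60} - 51\right)^{2} = \left(77 \left(- \frac{1}{60}\right) - 51\right)^{2} = \left(- \frac{77}{60} - 51\right)^{2} = \left(- \frac{3137}{60}\right)^{2} = \frac{9840769}{3600}$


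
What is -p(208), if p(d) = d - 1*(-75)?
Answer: -283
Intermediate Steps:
p(d) = 75 + d (p(d) = d + 75 = 75 + d)
-p(208) = -(75 + 208) = -1*283 = -283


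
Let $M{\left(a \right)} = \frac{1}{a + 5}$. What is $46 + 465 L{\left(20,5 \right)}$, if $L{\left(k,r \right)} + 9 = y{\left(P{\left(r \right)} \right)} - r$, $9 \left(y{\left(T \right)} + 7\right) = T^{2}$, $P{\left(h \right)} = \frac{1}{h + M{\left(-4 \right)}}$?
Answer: $- \frac{1049497}{108} \approx -9717.6$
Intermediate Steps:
$M{\left(a \right)} = \frac{1}{5 + a}$
$P{\left(h \right)} = \frac{1}{1 + h}$ ($P{\left(h \right)} = \frac{1}{h + \frac{1}{5 - 4}} = \frac{1}{h + 1^{-1}} = \frac{1}{h + 1} = \frac{1}{1 + h}$)
$y{\left(T \right)} = -7 + \frac{T^{2}}{9}$
$L{\left(k,r \right)} = -16 - r + \frac{1}{9 \left(1 + r\right)^{2}}$ ($L{\left(k,r \right)} = -9 - \left(7 + r - \frac{1}{9 \left(1 + r\right)^{2}}\right) = -16 - r + \frac{1}{9 \left(1 + r\right)^{2}}$)
$46 + 465 L{\left(20,5 \right)} = 46 + 465 \left(-16 - 5 + \frac{1}{9 \left(1 + 5\right)^{2}}\right) = 46 + 465 \left(-16 - 5 + \frac{1}{9 \cdot 36}\right) = 46 + 465 \left(-16 - 5 + \frac{1}{9} \cdot \frac{1}{36}\right) = 46 + 465 \left(-16 - 5 + \frac{1}{324}\right) = 46 + 465 \left(- \frac{6803}{324}\right) = 46 - \frac{1054465}{108} = - \frac{1049497}{108}$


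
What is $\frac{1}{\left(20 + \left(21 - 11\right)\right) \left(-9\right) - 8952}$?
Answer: $- \frac{1}{9222} \approx -0.00010844$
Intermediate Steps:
$\frac{1}{\left(20 + \left(21 - 11\right)\right) \left(-9\right) - 8952} = \frac{1}{\left(20 + 10\right) \left(-9\right) - 8952} = \frac{1}{30 \left(-9\right) - 8952} = \frac{1}{-270 - 8952} = \frac{1}{-9222} = - \frac{1}{9222}$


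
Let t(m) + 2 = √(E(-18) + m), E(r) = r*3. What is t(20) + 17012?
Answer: 17010 + I*√34 ≈ 17010.0 + 5.831*I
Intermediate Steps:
E(r) = 3*r
t(m) = -2 + √(-54 + m) (t(m) = -2 + √(3*(-18) + m) = -2 + √(-54 + m))
t(20) + 17012 = (-2 + √(-54 + 20)) + 17012 = (-2 + √(-34)) + 17012 = (-2 + I*√34) + 17012 = 17010 + I*√34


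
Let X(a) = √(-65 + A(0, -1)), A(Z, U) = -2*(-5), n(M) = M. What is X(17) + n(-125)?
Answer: -125 + I*√55 ≈ -125.0 + 7.4162*I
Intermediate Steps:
A(Z, U) = 10
X(a) = I*√55 (X(a) = √(-65 + 10) = √(-55) = I*√55)
X(17) + n(-125) = I*√55 - 125 = -125 + I*√55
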